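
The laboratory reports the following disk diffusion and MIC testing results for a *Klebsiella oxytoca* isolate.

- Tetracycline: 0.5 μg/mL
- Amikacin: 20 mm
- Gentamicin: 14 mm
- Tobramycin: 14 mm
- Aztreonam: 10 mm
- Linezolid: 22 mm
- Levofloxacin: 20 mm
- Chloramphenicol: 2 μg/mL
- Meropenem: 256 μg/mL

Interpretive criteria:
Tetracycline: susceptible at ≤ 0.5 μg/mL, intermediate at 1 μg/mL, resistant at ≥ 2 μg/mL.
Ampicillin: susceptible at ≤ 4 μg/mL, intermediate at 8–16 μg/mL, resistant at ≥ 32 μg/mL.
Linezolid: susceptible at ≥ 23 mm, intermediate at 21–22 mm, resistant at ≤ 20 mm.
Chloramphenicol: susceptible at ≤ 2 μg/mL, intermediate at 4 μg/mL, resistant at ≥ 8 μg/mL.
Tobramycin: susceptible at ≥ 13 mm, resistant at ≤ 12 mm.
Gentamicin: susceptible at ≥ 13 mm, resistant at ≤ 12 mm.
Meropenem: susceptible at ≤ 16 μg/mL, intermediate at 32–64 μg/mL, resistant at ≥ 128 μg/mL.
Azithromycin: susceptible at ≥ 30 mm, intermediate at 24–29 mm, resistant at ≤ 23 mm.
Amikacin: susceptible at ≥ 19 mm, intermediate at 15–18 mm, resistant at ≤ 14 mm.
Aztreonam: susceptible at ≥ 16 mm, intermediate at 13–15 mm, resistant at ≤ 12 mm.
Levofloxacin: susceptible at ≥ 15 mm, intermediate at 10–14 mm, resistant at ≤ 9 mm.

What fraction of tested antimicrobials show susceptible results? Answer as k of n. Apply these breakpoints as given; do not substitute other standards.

Tetracycline (0.5 μg/mL) ≤ 0.5 μg/mL → S
Amikacin 20 mm: ≥ 19 mm — S
Gentamicin 14 mm: ≥ 13 mm ⇒ Susceptible
Tobramycin 14 mm: ≥ 13 mm ⇒ S
Aztreonam 10 mm: ≤ 12 mm ⇒ Resistant
Linezolid 22 mm: in 21–22 mm — intermediate
Levofloxacin (20 mm) ≥ 15 mm ⇒ S
Chloramphenicol 2 μg/mL: ≤ 2 μg/mL → susceptible
Meropenem 256 μg/mL: ≥ 128 μg/mL — Resistant
Susceptible: 6/9

6 of 9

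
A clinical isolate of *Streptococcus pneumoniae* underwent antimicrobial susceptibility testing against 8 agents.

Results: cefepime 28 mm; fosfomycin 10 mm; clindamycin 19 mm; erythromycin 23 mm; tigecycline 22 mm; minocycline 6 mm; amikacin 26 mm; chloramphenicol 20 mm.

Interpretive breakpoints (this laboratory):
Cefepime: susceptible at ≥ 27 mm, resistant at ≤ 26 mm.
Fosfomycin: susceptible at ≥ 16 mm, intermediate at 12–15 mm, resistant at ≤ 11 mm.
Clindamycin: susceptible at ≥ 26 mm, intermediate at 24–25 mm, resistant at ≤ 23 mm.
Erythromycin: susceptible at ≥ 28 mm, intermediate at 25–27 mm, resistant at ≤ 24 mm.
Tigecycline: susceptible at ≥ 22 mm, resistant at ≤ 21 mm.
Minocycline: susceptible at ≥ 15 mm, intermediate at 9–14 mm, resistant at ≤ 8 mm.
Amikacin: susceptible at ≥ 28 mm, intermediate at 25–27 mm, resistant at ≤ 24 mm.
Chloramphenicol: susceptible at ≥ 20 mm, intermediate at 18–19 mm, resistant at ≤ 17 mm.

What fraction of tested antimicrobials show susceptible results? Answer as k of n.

Cefepime: 28 mm is ≥ 27 mm → susceptible
Fosfomycin 10 mm: ≤ 11 mm — R
Clindamycin 19 mm: ≤ 23 mm → R
Erythromycin (23 mm) ≤ 24 mm — Resistant
Tigecycline 22 mm: ≥ 22 mm ⇒ Susceptible
Minocycline (6 mm) ≤ 8 mm ⇒ R
Amikacin (26 mm) in 25–27 mm — intermediate
Chloramphenicol (20 mm) ≥ 20 mm — Susceptible
Susceptible: 3/8

3 of 8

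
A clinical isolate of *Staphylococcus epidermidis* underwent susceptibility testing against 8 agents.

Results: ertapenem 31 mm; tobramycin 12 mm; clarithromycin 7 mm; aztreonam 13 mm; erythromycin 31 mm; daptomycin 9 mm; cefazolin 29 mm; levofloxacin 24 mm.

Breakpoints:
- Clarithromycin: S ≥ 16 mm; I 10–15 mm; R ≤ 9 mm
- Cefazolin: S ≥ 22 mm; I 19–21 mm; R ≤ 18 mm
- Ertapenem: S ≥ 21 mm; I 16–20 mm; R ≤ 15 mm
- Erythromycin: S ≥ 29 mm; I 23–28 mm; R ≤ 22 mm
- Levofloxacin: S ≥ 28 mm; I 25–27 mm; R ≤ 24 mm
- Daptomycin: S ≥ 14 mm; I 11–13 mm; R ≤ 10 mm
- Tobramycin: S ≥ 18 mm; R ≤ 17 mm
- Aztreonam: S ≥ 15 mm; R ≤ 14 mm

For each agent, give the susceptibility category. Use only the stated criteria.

S, R, R, R, S, R, S, R

Ertapenem (31 mm) ≥ 21 mm — Susceptible
Tobramycin 12 mm: ≤ 17 mm → resistant
Clarithromycin 7 mm: ≤ 9 mm → resistant
Aztreonam (13 mm) ≤ 14 mm ⇒ resistant
Erythromycin 31 mm: ≥ 29 mm ⇒ Susceptible
Daptomycin (9 mm) ≤ 10 mm — Resistant
Cefazolin (29 mm) ≥ 22 mm — Susceptible
Levofloxacin 24 mm: ≤ 24 mm ⇒ resistant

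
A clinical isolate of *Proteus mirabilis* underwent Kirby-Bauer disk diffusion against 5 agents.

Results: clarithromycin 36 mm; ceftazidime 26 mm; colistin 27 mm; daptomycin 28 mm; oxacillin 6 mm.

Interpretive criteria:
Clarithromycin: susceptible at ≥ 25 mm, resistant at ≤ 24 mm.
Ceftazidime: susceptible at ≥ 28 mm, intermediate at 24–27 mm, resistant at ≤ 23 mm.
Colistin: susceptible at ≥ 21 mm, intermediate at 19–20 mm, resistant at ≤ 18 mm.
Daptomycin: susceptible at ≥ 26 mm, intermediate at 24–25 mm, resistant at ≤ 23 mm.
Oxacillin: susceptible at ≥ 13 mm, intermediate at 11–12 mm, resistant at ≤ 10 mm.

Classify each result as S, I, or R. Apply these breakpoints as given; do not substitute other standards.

Clarithromycin: 36 mm is ≥ 25 mm ⇒ susceptible
Ceftazidime: 26 mm is in 24–27 mm — intermediate
Colistin: 27 mm is ≥ 21 mm → Susceptible
Daptomycin: 28 mm is ≥ 26 mm → susceptible
Oxacillin: 6 mm is ≤ 10 mm ⇒ Resistant

S, I, S, S, R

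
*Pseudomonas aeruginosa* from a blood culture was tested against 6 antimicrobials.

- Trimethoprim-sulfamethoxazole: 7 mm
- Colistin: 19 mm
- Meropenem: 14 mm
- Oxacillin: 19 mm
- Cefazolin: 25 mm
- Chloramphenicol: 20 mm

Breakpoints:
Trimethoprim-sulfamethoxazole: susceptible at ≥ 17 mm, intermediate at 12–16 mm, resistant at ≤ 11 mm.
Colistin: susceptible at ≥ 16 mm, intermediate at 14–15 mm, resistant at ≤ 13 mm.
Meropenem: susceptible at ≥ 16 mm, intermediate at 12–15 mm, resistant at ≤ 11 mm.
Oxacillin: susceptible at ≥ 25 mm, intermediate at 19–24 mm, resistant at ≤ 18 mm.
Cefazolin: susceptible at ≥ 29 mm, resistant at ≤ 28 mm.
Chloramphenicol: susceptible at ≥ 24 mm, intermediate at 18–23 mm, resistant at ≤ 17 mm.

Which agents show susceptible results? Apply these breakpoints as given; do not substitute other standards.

colistin

Trimethoprim-sulfamethoxazole (7 mm) ≤ 11 mm → R
Colistin: 19 mm is ≥ 16 mm ⇒ Susceptible
Meropenem: 14 mm is in 12–15 mm — Intermediate
Oxacillin 19 mm: in 19–24 mm → I
Cefazolin 25 mm: ≤ 28 mm → R
Chloramphenicol (20 mm) in 18–23 mm — I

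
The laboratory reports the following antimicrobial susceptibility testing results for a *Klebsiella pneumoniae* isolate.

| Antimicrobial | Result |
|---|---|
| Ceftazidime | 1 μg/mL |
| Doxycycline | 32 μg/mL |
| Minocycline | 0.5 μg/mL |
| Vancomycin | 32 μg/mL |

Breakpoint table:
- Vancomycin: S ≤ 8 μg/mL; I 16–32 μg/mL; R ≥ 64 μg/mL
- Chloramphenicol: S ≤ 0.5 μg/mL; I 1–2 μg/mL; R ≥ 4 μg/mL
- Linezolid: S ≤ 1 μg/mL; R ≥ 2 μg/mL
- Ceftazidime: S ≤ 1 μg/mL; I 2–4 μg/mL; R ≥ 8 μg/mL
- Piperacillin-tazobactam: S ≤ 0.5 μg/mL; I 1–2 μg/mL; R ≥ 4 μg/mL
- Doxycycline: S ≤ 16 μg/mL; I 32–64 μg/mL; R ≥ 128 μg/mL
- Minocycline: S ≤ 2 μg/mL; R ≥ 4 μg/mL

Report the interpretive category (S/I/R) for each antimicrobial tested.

Ceftazidime (1 μg/mL) ≤ 1 μg/mL — Susceptible
Doxycycline: 32 μg/mL is in 32–64 μg/mL ⇒ Intermediate
Minocycline: 0.5 μg/mL is ≤ 2 μg/mL → susceptible
Vancomycin: 32 μg/mL is in 16–32 μg/mL ⇒ Intermediate

S, I, S, I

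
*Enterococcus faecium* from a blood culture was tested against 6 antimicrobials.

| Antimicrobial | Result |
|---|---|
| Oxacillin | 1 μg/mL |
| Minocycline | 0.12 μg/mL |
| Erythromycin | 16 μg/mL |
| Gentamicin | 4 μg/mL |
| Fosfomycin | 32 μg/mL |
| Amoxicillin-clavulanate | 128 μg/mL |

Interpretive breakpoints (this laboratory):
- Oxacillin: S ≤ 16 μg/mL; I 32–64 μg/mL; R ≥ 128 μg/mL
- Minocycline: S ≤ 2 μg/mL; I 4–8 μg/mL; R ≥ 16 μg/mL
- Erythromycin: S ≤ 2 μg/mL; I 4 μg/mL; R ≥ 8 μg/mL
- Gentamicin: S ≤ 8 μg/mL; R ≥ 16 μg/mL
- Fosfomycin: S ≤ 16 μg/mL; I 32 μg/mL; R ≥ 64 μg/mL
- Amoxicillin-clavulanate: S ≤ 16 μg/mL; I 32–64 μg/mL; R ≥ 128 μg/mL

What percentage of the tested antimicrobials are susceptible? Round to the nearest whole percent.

Oxacillin 1 μg/mL: ≤ 16 μg/mL — S
Minocycline (0.12 μg/mL) ≤ 2 μg/mL — Susceptible
Erythromycin (16 μg/mL) ≥ 8 μg/mL — resistant
Gentamicin: 4 μg/mL is ≤ 8 μg/mL — S
Fosfomycin 32 μg/mL: = 32 μg/mL ⇒ I
Amoxicillin-clavulanate (128 μg/mL) ≥ 128 μg/mL ⇒ Resistant
Susceptible: 3/6

50%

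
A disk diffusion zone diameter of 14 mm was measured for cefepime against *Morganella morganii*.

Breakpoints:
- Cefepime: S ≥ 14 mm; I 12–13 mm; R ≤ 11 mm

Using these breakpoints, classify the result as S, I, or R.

Cefepime: 14 mm is ≥ 14 mm — Susceptible

Susceptible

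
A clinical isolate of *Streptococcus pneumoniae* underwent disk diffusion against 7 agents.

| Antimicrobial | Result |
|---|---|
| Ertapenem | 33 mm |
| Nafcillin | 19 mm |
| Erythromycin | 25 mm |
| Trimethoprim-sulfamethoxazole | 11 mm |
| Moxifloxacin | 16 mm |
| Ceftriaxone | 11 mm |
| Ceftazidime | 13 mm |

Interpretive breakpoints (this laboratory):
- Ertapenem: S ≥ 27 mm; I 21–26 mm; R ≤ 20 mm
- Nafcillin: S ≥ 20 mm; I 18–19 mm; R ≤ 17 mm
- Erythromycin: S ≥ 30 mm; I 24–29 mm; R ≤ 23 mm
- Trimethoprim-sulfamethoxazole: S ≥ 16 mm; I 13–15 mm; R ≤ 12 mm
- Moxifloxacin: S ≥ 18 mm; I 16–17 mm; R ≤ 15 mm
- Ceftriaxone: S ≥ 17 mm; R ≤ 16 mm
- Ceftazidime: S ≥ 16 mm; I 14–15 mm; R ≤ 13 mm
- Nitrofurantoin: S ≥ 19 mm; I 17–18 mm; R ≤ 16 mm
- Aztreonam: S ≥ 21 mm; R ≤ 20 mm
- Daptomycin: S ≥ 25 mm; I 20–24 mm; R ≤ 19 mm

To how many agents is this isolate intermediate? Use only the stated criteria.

Ertapenem (33 mm) ≥ 27 mm → Susceptible
Nafcillin 19 mm: in 18–19 mm — I
Erythromycin: 25 mm is in 24–29 mm ⇒ I
Trimethoprim-sulfamethoxazole (11 mm) ≤ 12 mm → Resistant
Moxifloxacin: 16 mm is in 16–17 mm ⇒ I
Ceftriaxone: 11 mm is ≤ 16 mm ⇒ Resistant
Ceftazidime: 13 mm is ≤ 13 mm → Resistant
Intermediate: 3

3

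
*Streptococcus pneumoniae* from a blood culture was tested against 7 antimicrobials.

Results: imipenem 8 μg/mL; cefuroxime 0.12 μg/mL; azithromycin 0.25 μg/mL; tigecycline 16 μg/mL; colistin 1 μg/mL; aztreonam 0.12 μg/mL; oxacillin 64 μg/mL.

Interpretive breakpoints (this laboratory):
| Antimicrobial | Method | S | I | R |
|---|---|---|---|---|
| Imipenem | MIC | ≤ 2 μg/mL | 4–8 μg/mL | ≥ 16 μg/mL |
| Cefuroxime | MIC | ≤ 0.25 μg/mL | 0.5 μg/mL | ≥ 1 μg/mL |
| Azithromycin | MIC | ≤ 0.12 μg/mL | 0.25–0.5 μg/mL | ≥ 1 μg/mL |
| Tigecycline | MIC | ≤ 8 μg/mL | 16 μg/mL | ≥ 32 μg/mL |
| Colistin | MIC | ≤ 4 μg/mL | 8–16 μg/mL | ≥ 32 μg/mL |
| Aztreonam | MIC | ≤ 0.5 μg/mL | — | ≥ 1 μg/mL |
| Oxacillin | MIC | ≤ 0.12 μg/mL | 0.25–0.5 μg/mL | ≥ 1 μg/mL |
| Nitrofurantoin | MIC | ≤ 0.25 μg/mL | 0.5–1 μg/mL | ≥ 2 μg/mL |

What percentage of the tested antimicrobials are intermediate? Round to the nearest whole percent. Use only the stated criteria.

Imipenem 8 μg/mL: in 4–8 μg/mL ⇒ intermediate
Cefuroxime: 0.12 μg/mL is ≤ 0.25 μg/mL — susceptible
Azithromycin (0.25 μg/mL) in 0.25–0.5 μg/mL — I
Tigecycline (16 μg/mL) = 16 μg/mL — I
Colistin: 1 μg/mL is ≤ 4 μg/mL → susceptible
Aztreonam 0.12 μg/mL: ≤ 0.5 μg/mL — Susceptible
Oxacillin 64 μg/mL: ≥ 1 μg/mL → Resistant
Intermediate: 3/7

43%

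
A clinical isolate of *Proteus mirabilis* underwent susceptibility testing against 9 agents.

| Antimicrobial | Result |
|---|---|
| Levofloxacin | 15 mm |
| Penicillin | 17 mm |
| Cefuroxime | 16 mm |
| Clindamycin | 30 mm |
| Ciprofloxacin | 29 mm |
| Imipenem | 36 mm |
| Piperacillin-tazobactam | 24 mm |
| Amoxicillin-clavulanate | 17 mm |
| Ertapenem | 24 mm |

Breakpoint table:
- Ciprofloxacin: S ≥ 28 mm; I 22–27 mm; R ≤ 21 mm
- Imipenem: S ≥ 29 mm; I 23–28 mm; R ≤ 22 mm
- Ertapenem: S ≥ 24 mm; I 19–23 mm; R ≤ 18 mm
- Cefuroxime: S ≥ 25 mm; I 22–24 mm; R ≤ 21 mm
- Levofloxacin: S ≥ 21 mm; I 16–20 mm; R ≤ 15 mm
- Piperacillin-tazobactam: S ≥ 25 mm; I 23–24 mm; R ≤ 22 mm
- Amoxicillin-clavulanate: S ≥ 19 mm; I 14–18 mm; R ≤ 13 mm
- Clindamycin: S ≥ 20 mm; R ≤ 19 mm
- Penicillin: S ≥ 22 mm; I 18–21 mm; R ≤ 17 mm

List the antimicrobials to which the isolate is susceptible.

Levofloxacin 15 mm: ≤ 15 mm → R
Penicillin 17 mm: ≤ 17 mm ⇒ Resistant
Cefuroxime 16 mm: ≤ 21 mm → resistant
Clindamycin: 30 mm is ≥ 20 mm → Susceptible
Ciprofloxacin: 29 mm is ≥ 28 mm — susceptible
Imipenem (36 mm) ≥ 29 mm ⇒ S
Piperacillin-tazobactam 24 mm: in 23–24 mm → Intermediate
Amoxicillin-clavulanate: 17 mm is in 14–18 mm — I
Ertapenem (24 mm) ≥ 24 mm — S

clindamycin, ciprofloxacin, imipenem, ertapenem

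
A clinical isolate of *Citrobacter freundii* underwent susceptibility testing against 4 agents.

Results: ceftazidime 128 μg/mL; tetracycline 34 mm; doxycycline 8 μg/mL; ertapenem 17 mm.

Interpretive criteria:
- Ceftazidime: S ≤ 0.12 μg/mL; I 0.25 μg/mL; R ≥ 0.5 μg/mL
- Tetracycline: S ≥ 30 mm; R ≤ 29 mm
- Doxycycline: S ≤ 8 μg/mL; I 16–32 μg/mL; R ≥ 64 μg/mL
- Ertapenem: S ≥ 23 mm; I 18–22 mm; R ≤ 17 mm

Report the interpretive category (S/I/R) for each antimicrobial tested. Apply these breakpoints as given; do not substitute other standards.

Ceftazidime: 128 μg/mL is ≥ 0.5 μg/mL ⇒ resistant
Tetracycline (34 mm) ≥ 30 mm → susceptible
Doxycycline (8 μg/mL) ≤ 8 μg/mL ⇒ S
Ertapenem: 17 mm is ≤ 17 mm ⇒ Resistant

R, S, S, R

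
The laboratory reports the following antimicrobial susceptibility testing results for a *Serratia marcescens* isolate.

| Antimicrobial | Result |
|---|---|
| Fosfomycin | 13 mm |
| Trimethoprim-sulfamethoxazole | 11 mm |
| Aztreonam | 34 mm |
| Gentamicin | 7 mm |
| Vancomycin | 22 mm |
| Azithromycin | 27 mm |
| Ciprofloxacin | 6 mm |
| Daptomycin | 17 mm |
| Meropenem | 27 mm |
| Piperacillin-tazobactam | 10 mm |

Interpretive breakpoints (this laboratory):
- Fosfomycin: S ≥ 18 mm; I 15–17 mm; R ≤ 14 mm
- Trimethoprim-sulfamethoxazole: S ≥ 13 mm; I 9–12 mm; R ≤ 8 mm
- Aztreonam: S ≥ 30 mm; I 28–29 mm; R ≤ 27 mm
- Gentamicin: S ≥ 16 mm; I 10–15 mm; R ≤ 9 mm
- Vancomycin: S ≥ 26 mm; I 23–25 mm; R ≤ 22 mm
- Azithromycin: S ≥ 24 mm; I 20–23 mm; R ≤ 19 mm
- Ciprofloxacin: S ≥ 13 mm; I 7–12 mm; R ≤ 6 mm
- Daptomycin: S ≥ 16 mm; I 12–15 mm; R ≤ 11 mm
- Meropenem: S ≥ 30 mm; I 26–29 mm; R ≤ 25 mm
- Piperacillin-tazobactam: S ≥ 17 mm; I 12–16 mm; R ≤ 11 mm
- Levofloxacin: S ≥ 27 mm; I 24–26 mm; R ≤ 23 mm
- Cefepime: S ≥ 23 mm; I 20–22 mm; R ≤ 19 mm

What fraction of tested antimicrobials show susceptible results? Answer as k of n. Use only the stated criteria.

Fosfomycin: 13 mm is ≤ 14 mm → Resistant
Trimethoprim-sulfamethoxazole 11 mm: in 9–12 mm ⇒ I
Aztreonam 34 mm: ≥ 30 mm → S
Gentamicin 7 mm: ≤ 9 mm — resistant
Vancomycin (22 mm) ≤ 22 mm → resistant
Azithromycin 27 mm: ≥ 24 mm — Susceptible
Ciprofloxacin 6 mm: ≤ 6 mm → Resistant
Daptomycin (17 mm) ≥ 16 mm ⇒ S
Meropenem: 27 mm is in 26–29 mm — Intermediate
Piperacillin-tazobactam 10 mm: ≤ 11 mm ⇒ Resistant
Susceptible: 3/10

3 of 10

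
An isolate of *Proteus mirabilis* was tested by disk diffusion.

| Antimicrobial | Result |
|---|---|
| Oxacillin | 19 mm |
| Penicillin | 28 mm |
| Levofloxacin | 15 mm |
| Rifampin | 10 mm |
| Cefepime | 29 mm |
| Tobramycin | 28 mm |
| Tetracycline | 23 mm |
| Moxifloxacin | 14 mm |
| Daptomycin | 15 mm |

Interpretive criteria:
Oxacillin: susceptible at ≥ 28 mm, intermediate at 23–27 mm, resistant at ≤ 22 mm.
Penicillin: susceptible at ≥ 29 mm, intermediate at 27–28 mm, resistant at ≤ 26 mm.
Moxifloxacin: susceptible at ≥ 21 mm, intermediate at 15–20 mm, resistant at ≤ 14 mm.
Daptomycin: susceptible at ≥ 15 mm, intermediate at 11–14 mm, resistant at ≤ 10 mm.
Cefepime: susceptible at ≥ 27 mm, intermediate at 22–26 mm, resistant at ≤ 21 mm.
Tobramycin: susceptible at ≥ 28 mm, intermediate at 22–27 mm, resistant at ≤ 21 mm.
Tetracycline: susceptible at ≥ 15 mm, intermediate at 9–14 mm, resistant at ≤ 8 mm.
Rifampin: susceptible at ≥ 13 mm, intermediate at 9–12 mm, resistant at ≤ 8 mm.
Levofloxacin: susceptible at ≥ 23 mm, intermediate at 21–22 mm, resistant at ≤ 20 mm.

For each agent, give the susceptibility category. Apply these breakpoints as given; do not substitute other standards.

Oxacillin (19 mm) ≤ 22 mm → R
Penicillin (28 mm) in 27–28 mm ⇒ intermediate
Levofloxacin (15 mm) ≤ 20 mm — Resistant
Rifampin (10 mm) in 9–12 mm → intermediate
Cefepime: 29 mm is ≥ 27 mm → S
Tobramycin (28 mm) ≥ 28 mm — susceptible
Tetracycline: 23 mm is ≥ 15 mm ⇒ Susceptible
Moxifloxacin (14 mm) ≤ 14 mm ⇒ Resistant
Daptomycin 15 mm: ≥ 15 mm ⇒ susceptible

R, I, R, I, S, S, S, R, S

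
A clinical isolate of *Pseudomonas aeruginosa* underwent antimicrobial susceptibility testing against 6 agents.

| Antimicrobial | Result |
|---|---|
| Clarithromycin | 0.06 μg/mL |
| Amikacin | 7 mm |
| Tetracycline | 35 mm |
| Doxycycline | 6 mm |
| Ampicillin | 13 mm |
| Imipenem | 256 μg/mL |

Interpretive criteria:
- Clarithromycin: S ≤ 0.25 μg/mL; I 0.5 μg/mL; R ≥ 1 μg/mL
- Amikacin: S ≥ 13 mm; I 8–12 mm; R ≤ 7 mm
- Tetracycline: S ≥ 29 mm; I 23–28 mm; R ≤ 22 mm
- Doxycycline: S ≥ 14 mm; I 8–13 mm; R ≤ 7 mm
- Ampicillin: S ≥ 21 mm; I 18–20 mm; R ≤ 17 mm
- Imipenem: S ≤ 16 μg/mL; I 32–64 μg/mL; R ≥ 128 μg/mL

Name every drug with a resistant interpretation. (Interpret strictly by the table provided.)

Clarithromycin: 0.06 μg/mL is ≤ 0.25 μg/mL ⇒ S
Amikacin 7 mm: ≤ 7 mm — Resistant
Tetracycline (35 mm) ≥ 29 mm → Susceptible
Doxycycline (6 mm) ≤ 7 mm → R
Ampicillin: 13 mm is ≤ 17 mm ⇒ R
Imipenem (256 μg/mL) ≥ 128 μg/mL → R

amikacin, doxycycline, ampicillin, imipenem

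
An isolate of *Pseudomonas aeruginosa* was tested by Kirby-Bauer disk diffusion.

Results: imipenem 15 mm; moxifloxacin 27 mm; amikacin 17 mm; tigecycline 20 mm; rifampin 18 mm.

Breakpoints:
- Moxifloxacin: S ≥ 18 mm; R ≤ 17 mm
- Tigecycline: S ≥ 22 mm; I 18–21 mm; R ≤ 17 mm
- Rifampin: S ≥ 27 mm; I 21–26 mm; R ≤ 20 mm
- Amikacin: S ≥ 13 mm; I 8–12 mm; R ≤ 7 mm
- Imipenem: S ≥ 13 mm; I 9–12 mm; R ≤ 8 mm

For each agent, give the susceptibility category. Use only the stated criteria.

Imipenem (15 mm) ≥ 13 mm → susceptible
Moxifloxacin 27 mm: ≥ 18 mm ⇒ S
Amikacin (17 mm) ≥ 13 mm ⇒ susceptible
Tigecycline: 20 mm is in 18–21 mm ⇒ I
Rifampin (18 mm) ≤ 20 mm — Resistant

S, S, S, I, R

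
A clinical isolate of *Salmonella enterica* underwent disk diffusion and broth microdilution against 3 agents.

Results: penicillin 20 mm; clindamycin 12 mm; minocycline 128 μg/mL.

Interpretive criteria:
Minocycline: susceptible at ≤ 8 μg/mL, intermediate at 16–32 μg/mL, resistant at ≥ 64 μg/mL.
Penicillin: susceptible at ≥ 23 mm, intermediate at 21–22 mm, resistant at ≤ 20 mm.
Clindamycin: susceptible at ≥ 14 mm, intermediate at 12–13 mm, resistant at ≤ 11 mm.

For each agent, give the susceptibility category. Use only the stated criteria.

Penicillin: 20 mm is ≤ 20 mm → Resistant
Clindamycin 12 mm: in 12–13 mm ⇒ intermediate
Minocycline: 128 μg/mL is ≥ 64 μg/mL ⇒ Resistant

R, I, R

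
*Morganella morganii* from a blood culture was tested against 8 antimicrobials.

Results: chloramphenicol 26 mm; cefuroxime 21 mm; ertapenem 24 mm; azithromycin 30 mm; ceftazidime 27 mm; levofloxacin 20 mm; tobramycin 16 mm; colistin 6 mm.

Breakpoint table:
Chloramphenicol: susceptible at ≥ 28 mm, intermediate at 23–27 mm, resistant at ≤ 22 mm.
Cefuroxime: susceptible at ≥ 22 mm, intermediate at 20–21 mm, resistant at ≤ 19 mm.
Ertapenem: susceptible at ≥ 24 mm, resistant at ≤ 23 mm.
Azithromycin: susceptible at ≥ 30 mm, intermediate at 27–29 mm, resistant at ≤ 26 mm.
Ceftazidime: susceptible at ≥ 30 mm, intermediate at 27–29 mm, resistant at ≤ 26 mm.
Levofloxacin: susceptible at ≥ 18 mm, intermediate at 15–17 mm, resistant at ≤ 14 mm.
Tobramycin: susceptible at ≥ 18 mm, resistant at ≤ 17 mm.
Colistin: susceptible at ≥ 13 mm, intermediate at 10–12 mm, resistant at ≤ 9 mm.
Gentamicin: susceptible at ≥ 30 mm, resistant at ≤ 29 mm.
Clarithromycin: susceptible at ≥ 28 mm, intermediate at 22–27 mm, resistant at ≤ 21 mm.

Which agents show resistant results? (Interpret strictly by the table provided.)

Chloramphenicol 26 mm: in 23–27 mm — Intermediate
Cefuroxime 21 mm: in 20–21 mm ⇒ Intermediate
Ertapenem: 24 mm is ≥ 24 mm ⇒ susceptible
Azithromycin: 30 mm is ≥ 30 mm → susceptible
Ceftazidime (27 mm) in 27–29 mm ⇒ Intermediate
Levofloxacin 20 mm: ≥ 18 mm → Susceptible
Tobramycin (16 mm) ≤ 17 mm — Resistant
Colistin 6 mm: ≤ 9 mm → resistant

tobramycin, colistin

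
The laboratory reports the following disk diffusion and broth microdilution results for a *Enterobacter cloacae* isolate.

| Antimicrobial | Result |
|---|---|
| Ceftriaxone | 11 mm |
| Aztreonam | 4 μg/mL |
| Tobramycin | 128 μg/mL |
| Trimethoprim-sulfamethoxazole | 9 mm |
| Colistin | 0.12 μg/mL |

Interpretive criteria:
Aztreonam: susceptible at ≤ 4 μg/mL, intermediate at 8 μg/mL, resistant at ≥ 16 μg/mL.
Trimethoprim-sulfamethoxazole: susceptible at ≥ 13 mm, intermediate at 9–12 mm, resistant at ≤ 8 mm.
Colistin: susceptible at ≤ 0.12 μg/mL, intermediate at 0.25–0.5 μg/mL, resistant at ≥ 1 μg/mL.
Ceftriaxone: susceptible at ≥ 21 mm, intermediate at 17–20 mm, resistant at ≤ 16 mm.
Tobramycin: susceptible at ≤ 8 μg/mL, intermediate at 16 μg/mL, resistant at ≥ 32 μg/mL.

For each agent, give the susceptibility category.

R, S, R, I, S

Ceftriaxone: 11 mm is ≤ 16 mm ⇒ R
Aztreonam (4 μg/mL) ≤ 4 μg/mL → Susceptible
Tobramycin (128 μg/mL) ≥ 32 μg/mL ⇒ Resistant
Trimethoprim-sulfamethoxazole (9 mm) in 9–12 mm — I
Colistin 0.12 μg/mL: ≤ 0.12 μg/mL ⇒ Susceptible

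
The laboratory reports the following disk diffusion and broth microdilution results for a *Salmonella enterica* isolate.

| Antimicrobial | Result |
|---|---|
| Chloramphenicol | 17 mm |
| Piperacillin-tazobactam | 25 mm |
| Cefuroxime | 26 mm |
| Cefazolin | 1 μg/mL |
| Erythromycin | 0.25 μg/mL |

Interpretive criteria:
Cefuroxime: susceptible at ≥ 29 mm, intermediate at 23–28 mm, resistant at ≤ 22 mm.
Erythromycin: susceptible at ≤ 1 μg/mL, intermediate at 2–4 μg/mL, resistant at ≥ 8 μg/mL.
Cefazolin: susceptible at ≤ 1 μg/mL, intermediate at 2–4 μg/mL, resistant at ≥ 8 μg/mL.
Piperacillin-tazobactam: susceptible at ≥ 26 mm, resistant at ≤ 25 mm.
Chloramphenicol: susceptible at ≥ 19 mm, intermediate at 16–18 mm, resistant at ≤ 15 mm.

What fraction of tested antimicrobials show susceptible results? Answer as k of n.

Chloramphenicol 17 mm: in 16–18 mm → Intermediate
Piperacillin-tazobactam (25 mm) ≤ 25 mm ⇒ R
Cefuroxime 26 mm: in 23–28 mm → I
Cefazolin 1 μg/mL: ≤ 1 μg/mL → Susceptible
Erythromycin 0.25 μg/mL: ≤ 1 μg/mL — Susceptible
Susceptible: 2/5

2 of 5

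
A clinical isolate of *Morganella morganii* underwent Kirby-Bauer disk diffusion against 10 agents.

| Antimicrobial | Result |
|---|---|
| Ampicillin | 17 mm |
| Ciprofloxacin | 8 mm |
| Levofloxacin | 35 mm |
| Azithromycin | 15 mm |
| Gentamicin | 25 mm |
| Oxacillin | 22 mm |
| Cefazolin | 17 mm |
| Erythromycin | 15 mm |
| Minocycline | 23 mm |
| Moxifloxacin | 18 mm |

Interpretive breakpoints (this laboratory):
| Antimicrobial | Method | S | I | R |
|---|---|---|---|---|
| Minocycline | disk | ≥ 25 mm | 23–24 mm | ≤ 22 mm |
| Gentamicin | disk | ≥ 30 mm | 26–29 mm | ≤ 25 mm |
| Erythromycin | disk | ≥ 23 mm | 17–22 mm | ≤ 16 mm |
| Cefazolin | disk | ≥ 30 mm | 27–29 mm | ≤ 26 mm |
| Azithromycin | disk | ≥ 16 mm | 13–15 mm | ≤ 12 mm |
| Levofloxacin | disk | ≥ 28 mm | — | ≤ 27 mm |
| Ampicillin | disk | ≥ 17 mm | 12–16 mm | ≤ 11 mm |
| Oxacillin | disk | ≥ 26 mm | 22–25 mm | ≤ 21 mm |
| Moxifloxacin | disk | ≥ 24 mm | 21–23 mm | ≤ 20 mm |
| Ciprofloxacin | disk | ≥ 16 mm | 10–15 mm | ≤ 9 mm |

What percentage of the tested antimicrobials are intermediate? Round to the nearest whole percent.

Ampicillin (17 mm) ≥ 17 mm ⇒ susceptible
Ciprofloxacin (8 mm) ≤ 9 mm ⇒ resistant
Levofloxacin 35 mm: ≥ 28 mm — S
Azithromycin: 15 mm is in 13–15 mm ⇒ I
Gentamicin: 25 mm is ≤ 25 mm — R
Oxacillin 22 mm: in 22–25 mm — I
Cefazolin 17 mm: ≤ 26 mm → resistant
Erythromycin 15 mm: ≤ 16 mm — R
Minocycline: 23 mm is in 23–24 mm — Intermediate
Moxifloxacin: 18 mm is ≤ 20 mm → Resistant
Intermediate: 3/10

30%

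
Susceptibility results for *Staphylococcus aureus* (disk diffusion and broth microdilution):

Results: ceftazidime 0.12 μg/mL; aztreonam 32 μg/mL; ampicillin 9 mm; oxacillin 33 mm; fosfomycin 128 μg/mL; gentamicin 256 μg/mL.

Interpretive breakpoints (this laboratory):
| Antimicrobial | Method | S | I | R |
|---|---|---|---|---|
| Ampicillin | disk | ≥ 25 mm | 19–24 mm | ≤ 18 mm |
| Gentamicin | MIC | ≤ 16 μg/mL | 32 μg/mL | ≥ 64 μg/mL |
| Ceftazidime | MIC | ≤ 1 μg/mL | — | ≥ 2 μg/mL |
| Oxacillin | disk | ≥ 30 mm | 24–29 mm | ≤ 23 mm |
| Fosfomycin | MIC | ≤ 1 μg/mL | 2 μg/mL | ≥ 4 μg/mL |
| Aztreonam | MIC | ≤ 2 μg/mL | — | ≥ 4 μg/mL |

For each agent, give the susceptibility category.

S, R, R, S, R, R

Ceftazidime: 0.12 μg/mL is ≤ 1 μg/mL — S
Aztreonam (32 μg/mL) ≥ 4 μg/mL ⇒ R
Ampicillin (9 mm) ≤ 18 mm ⇒ Resistant
Oxacillin: 33 mm is ≥ 30 mm ⇒ susceptible
Fosfomycin: 128 μg/mL is ≥ 4 μg/mL → Resistant
Gentamicin 256 μg/mL: ≥ 64 μg/mL → R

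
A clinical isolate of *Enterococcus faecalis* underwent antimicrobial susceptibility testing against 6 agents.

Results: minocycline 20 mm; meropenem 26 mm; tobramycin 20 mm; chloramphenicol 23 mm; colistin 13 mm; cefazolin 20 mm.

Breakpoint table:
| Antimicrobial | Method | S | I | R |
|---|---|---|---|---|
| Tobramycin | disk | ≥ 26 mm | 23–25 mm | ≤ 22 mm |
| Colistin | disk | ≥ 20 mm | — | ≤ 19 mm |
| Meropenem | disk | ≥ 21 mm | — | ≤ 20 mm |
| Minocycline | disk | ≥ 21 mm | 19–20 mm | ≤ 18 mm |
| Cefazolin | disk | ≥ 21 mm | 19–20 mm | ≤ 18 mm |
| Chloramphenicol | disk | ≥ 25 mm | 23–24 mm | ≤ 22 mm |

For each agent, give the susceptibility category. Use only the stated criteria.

Minocycline 20 mm: in 19–20 mm ⇒ Intermediate
Meropenem (26 mm) ≥ 21 mm ⇒ Susceptible
Tobramycin (20 mm) ≤ 22 mm ⇒ R
Chloramphenicol (23 mm) in 23–24 mm → Intermediate
Colistin: 13 mm is ≤ 19 mm — resistant
Cefazolin 20 mm: in 19–20 mm ⇒ intermediate

I, S, R, I, R, I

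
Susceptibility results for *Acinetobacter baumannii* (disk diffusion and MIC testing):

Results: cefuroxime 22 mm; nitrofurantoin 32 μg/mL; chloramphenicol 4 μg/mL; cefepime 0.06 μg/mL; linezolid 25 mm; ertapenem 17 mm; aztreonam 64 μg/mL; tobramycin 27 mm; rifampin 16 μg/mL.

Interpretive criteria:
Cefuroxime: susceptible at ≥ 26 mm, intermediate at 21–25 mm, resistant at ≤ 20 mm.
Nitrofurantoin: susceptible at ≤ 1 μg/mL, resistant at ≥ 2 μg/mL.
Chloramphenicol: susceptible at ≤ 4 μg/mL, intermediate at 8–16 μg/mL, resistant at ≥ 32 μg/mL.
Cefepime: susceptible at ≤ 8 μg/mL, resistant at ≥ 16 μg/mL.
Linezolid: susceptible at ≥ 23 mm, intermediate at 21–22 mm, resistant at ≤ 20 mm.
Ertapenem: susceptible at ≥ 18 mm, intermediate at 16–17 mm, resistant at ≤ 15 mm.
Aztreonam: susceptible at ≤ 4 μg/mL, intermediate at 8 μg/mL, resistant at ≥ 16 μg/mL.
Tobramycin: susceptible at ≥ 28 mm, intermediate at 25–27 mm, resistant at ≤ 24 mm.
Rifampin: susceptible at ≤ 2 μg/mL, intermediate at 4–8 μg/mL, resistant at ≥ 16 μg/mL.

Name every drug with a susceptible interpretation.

Cefuroxime 22 mm: in 21–25 mm → intermediate
Nitrofurantoin (32 μg/mL) ≥ 2 μg/mL ⇒ Resistant
Chloramphenicol (4 μg/mL) ≤ 4 μg/mL — S
Cefepime (0.06 μg/mL) ≤ 8 μg/mL ⇒ Susceptible
Linezolid 25 mm: ≥ 23 mm ⇒ S
Ertapenem 17 mm: in 16–17 mm ⇒ I
Aztreonam: 64 μg/mL is ≥ 16 μg/mL — Resistant
Tobramycin (27 mm) in 25–27 mm — I
Rifampin 16 μg/mL: ≥ 16 μg/mL → R

chloramphenicol, cefepime, linezolid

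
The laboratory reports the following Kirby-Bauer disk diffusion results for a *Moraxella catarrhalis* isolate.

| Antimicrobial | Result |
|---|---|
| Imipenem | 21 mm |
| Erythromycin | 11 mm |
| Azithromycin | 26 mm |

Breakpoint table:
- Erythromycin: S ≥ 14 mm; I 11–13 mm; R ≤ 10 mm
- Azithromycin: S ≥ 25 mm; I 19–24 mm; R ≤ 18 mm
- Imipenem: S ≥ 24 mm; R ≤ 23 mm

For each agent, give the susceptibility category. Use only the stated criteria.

Imipenem (21 mm) ≤ 23 mm — R
Erythromycin (11 mm) in 11–13 mm → I
Azithromycin (26 mm) ≥ 25 mm — S

R, I, S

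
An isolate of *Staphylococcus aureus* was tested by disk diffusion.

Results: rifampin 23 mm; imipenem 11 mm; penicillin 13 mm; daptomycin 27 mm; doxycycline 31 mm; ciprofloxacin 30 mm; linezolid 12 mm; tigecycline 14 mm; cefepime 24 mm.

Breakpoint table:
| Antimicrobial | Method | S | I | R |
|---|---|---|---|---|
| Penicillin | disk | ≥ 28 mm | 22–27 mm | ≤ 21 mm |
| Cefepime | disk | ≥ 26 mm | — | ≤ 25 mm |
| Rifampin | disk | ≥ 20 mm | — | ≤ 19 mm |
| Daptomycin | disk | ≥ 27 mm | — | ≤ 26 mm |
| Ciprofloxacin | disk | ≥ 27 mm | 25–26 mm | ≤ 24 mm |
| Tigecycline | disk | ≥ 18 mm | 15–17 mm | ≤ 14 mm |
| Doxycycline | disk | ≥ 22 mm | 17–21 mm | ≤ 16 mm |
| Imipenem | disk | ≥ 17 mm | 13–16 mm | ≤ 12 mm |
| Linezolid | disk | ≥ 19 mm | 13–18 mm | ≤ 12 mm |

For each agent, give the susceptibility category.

S, R, R, S, S, S, R, R, R

Rifampin (23 mm) ≥ 20 mm → Susceptible
Imipenem 11 mm: ≤ 12 mm — Resistant
Penicillin 13 mm: ≤ 21 mm ⇒ resistant
Daptomycin 27 mm: ≥ 27 mm ⇒ Susceptible
Doxycycline 31 mm: ≥ 22 mm ⇒ S
Ciprofloxacin (30 mm) ≥ 27 mm ⇒ Susceptible
Linezolid (12 mm) ≤ 12 mm — resistant
Tigecycline: 14 mm is ≤ 14 mm → Resistant
Cefepime 24 mm: ≤ 25 mm ⇒ resistant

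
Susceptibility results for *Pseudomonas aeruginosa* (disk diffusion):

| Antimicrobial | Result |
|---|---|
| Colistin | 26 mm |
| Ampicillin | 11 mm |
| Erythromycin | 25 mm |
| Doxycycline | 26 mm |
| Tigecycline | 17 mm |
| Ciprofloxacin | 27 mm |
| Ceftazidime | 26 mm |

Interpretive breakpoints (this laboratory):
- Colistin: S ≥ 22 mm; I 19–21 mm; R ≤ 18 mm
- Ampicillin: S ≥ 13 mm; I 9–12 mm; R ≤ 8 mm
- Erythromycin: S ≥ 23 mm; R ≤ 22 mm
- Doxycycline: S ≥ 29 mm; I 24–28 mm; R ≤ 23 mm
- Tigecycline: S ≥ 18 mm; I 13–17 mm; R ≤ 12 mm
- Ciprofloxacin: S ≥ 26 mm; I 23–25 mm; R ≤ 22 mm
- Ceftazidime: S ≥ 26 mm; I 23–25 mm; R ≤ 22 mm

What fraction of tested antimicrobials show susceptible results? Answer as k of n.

4 of 7

Colistin 26 mm: ≥ 22 mm — susceptible
Ampicillin: 11 mm is in 9–12 mm → intermediate
Erythromycin 25 mm: ≥ 23 mm ⇒ S
Doxycycline: 26 mm is in 24–28 mm — intermediate
Tigecycline (17 mm) in 13–17 mm ⇒ I
Ciprofloxacin (27 mm) ≥ 26 mm ⇒ Susceptible
Ceftazidime: 26 mm is ≥ 26 mm → Susceptible
Susceptible: 4/7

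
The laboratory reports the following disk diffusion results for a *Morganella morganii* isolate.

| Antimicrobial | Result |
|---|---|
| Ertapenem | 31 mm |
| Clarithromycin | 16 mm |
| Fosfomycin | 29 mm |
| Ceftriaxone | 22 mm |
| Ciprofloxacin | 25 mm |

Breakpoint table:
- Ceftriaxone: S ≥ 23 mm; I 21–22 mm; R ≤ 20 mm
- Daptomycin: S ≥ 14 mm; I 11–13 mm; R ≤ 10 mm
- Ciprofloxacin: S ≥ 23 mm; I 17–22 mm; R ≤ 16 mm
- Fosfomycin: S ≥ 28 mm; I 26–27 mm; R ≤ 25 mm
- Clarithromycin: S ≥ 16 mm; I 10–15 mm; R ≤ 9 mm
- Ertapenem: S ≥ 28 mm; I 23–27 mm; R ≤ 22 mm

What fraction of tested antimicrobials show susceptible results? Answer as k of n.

4 of 5

Ertapenem (31 mm) ≥ 28 mm — Susceptible
Clarithromycin 16 mm: ≥ 16 mm ⇒ Susceptible
Fosfomycin 29 mm: ≥ 28 mm → Susceptible
Ceftriaxone (22 mm) in 21–22 mm — I
Ciprofloxacin 25 mm: ≥ 23 mm → susceptible
Susceptible: 4/5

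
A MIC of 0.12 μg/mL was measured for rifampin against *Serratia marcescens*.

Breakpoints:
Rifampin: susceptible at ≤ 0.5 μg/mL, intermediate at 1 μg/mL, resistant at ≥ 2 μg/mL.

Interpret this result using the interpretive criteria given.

Rifampin (0.12 μg/mL) ≤ 0.5 μg/mL — susceptible

Susceptible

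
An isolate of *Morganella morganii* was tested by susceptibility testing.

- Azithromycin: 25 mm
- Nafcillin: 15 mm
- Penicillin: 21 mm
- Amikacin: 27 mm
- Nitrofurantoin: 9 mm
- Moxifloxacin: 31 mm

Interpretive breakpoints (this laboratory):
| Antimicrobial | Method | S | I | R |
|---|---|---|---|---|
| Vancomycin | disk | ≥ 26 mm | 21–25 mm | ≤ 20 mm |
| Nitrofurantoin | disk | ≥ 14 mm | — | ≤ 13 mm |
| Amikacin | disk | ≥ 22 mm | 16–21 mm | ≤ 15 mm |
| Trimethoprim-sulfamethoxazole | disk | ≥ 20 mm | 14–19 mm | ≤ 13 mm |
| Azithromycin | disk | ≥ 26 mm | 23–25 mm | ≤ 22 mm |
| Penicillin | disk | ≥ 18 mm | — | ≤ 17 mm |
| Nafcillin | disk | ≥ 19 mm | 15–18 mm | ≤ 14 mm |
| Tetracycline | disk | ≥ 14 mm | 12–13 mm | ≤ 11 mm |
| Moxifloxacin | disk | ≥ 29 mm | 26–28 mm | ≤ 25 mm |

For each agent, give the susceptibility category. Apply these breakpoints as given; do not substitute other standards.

Azithromycin (25 mm) in 23–25 mm ⇒ intermediate
Nafcillin: 15 mm is in 15–18 mm → I
Penicillin (21 mm) ≥ 18 mm → Susceptible
Amikacin (27 mm) ≥ 22 mm — Susceptible
Nitrofurantoin (9 mm) ≤ 13 mm → resistant
Moxifloxacin: 31 mm is ≥ 29 mm → S

I, I, S, S, R, S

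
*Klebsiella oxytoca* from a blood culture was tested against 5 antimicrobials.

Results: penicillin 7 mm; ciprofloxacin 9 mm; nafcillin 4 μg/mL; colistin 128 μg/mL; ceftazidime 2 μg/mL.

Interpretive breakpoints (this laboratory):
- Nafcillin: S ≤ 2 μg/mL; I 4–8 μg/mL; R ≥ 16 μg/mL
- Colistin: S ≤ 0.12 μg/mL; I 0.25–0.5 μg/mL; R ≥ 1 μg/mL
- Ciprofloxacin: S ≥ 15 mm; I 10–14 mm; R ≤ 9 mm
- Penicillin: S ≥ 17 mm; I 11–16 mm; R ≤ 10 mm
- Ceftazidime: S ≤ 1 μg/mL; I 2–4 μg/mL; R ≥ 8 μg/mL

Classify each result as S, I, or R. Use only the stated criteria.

R, R, I, R, I

Penicillin 7 mm: ≤ 10 mm ⇒ R
Ciprofloxacin: 9 mm is ≤ 9 mm → R
Nafcillin 4 μg/mL: in 4–8 μg/mL ⇒ intermediate
Colistin (128 μg/mL) ≥ 1 μg/mL → resistant
Ceftazidime (2 μg/mL) in 2–4 μg/mL — Intermediate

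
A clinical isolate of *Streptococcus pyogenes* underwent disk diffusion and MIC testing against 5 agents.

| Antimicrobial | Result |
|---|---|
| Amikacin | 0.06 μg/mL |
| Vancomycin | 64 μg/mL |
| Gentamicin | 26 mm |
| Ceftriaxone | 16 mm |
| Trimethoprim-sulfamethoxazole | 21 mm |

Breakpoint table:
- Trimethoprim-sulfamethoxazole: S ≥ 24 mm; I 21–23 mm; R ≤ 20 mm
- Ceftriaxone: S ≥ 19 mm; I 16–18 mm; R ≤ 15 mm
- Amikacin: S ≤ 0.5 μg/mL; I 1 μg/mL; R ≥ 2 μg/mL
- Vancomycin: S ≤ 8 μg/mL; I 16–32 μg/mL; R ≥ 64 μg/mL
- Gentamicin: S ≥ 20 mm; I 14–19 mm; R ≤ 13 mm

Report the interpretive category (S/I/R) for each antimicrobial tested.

Amikacin 0.06 μg/mL: ≤ 0.5 μg/mL — susceptible
Vancomycin (64 μg/mL) ≥ 64 μg/mL — Resistant
Gentamicin (26 mm) ≥ 20 mm ⇒ susceptible
Ceftriaxone (16 mm) in 16–18 mm → Intermediate
Trimethoprim-sulfamethoxazole 21 mm: in 21–23 mm ⇒ Intermediate

S, R, S, I, I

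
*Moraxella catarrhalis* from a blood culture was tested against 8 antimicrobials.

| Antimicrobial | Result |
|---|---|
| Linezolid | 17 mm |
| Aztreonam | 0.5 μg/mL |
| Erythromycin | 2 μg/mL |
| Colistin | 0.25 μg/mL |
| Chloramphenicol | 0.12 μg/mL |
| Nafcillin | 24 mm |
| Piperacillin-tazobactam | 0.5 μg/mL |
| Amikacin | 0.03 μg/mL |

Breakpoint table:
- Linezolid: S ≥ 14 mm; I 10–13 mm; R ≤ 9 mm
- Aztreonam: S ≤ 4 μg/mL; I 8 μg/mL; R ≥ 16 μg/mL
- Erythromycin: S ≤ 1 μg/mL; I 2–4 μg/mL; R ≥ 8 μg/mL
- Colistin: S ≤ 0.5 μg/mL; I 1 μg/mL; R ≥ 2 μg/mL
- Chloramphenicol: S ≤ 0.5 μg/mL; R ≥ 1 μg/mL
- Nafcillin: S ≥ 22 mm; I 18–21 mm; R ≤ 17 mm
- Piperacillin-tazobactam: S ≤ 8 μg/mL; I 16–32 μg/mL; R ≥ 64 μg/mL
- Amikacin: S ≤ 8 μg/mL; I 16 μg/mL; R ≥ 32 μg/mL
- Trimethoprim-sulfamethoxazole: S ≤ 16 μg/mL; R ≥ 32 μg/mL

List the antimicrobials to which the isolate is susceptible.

Linezolid: 17 mm is ≥ 14 mm → susceptible
Aztreonam (0.5 μg/mL) ≤ 4 μg/mL ⇒ S
Erythromycin: 2 μg/mL is in 2–4 μg/mL → intermediate
Colistin: 0.25 μg/mL is ≤ 0.5 μg/mL ⇒ Susceptible
Chloramphenicol: 0.12 μg/mL is ≤ 0.5 μg/mL → Susceptible
Nafcillin (24 mm) ≥ 22 mm — S
Piperacillin-tazobactam: 0.5 μg/mL is ≤ 8 μg/mL → susceptible
Amikacin (0.03 μg/mL) ≤ 8 μg/mL → S

linezolid, aztreonam, colistin, chloramphenicol, nafcillin, piperacillin-tazobactam, amikacin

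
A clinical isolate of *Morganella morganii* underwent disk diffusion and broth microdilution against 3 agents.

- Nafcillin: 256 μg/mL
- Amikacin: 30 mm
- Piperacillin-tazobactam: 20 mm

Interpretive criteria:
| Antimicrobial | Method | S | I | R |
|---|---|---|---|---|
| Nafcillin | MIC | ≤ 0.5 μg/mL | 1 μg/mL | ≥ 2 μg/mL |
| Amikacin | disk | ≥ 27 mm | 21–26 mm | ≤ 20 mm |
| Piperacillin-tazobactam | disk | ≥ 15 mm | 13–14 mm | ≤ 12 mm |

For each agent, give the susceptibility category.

R, S, S

Nafcillin (256 μg/mL) ≥ 2 μg/mL — R
Amikacin: 30 mm is ≥ 27 mm → S
Piperacillin-tazobactam (20 mm) ≥ 15 mm → S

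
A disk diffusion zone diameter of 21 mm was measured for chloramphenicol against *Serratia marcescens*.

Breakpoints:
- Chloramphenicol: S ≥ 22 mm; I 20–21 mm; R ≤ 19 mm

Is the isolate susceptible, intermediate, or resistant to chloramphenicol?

Intermediate

Chloramphenicol (21 mm) in 20–21 mm → intermediate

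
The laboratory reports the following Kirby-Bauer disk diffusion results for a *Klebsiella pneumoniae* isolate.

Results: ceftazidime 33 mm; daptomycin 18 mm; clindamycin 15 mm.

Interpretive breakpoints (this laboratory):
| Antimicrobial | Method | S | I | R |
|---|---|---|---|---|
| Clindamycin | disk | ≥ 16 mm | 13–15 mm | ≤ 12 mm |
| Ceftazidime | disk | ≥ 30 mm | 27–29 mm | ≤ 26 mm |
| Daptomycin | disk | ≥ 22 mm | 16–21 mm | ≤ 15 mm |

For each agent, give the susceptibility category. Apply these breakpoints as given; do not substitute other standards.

Ceftazidime: 33 mm is ≥ 30 mm ⇒ Susceptible
Daptomycin 18 mm: in 16–21 mm ⇒ I
Clindamycin (15 mm) in 13–15 mm → intermediate

S, I, I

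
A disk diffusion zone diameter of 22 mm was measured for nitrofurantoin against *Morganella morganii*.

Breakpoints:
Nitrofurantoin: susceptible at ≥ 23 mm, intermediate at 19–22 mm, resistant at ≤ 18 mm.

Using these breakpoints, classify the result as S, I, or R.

Nitrofurantoin 22 mm: in 19–22 mm ⇒ intermediate

Intermediate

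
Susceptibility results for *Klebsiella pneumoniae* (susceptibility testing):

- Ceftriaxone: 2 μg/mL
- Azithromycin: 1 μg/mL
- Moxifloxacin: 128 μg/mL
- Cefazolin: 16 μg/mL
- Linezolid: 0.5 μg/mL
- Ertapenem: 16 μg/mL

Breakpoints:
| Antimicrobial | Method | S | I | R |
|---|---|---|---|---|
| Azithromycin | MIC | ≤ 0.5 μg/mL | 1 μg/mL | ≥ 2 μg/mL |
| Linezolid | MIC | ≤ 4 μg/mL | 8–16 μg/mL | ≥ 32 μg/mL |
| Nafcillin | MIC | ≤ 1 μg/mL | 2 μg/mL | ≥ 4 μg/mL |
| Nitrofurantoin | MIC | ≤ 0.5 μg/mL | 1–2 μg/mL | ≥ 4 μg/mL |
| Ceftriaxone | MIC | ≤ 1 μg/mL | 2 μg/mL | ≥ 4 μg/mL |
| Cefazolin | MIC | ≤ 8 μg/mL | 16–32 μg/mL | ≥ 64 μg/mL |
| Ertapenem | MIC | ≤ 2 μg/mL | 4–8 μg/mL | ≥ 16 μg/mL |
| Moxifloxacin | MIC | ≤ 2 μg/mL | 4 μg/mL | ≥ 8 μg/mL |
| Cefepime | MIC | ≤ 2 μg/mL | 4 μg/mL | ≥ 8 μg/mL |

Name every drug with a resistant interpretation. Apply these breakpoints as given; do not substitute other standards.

Ceftriaxone: 2 μg/mL is = 2 μg/mL — I
Azithromycin: 1 μg/mL is = 1 μg/mL → intermediate
Moxifloxacin 128 μg/mL: ≥ 8 μg/mL → R
Cefazolin (16 μg/mL) in 16–32 μg/mL — Intermediate
Linezolid: 0.5 μg/mL is ≤ 4 μg/mL → susceptible
Ertapenem 16 μg/mL: ≥ 16 μg/mL — Resistant

moxifloxacin, ertapenem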